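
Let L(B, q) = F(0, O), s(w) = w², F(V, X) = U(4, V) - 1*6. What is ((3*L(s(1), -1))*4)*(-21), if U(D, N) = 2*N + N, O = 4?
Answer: 1512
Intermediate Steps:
U(D, N) = 3*N
F(V, X) = -6 + 3*V (F(V, X) = 3*V - 1*6 = 3*V - 6 = -6 + 3*V)
L(B, q) = -6 (L(B, q) = -6 + 3*0 = -6 + 0 = -6)
((3*L(s(1), -1))*4)*(-21) = ((3*(-6))*4)*(-21) = -18*4*(-21) = -72*(-21) = 1512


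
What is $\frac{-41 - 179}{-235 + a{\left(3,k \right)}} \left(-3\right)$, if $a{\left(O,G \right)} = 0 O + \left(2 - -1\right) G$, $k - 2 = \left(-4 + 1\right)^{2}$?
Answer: $- \frac{330}{101} \approx -3.2673$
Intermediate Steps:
$k = 11$ ($k = 2 + \left(-4 + 1\right)^{2} = 2 + \left(-3\right)^{2} = 2 + 9 = 11$)
$a{\left(O,G \right)} = 3 G$ ($a{\left(O,G \right)} = 0 + \left(2 + 1\right) G = 0 + 3 G = 3 G$)
$\frac{-41 - 179}{-235 + a{\left(3,k \right)}} \left(-3\right) = \frac{-41 - 179}{-235 + 3 \cdot 11} \left(-3\right) = - \frac{220}{-235 + 33} \left(-3\right) = - \frac{220}{-202} \left(-3\right) = \left(-220\right) \left(- \frac{1}{202}\right) \left(-3\right) = \frac{110}{101} \left(-3\right) = - \frac{330}{101}$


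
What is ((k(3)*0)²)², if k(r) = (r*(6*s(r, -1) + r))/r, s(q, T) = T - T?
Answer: 0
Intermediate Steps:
s(q, T) = 0
k(r) = r (k(r) = (r*(6*0 + r))/r = (r*(0 + r))/r = (r*r)/r = r²/r = r)
((k(3)*0)²)² = ((3*0)²)² = (0²)² = 0² = 0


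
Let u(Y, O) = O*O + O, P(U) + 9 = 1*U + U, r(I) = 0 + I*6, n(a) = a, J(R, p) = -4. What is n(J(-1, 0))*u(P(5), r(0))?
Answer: 0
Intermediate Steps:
r(I) = 6*I (r(I) = 0 + 6*I = 6*I)
P(U) = -9 + 2*U (P(U) = -9 + (1*U + U) = -9 + (U + U) = -9 + 2*U)
u(Y, O) = O + O² (u(Y, O) = O² + O = O + O²)
n(J(-1, 0))*u(P(5), r(0)) = -4*6*0*(1 + 6*0) = -0*(1 + 0) = -0 = -4*0 = 0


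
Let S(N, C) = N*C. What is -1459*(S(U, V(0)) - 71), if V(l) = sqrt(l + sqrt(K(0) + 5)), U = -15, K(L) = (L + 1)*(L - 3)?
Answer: 103589 + 21885*2**(1/4) ≈ 1.2961e+5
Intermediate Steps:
K(L) = (1 + L)*(-3 + L)
V(l) = sqrt(l + sqrt(2)) (V(l) = sqrt(l + sqrt((-3 + 0**2 - 2*0) + 5)) = sqrt(l + sqrt((-3 + 0 + 0) + 5)) = sqrt(l + sqrt(-3 + 5)) = sqrt(l + sqrt(2)))
S(N, C) = C*N
-1459*(S(U, V(0)) - 71) = -1459*(sqrt(0 + sqrt(2))*(-15) - 71) = -1459*(sqrt(sqrt(2))*(-15) - 71) = -1459*(2**(1/4)*(-15) - 71) = -1459*(-15*2**(1/4) - 71) = -1459*(-71 - 15*2**(1/4)) = 103589 + 21885*2**(1/4)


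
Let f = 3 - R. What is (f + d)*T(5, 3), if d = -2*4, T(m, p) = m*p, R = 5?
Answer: -150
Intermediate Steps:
d = -8
f = -2 (f = 3 - 1*5 = 3 - 5 = -2)
(f + d)*T(5, 3) = (-2 - 8)*(5*3) = -10*15 = -150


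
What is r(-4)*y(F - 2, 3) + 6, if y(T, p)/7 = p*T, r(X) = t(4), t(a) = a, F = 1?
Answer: -78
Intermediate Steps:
r(X) = 4
y(T, p) = 7*T*p (y(T, p) = 7*(p*T) = 7*(T*p) = 7*T*p)
r(-4)*y(F - 2, 3) + 6 = 4*(7*(1 - 2)*3) + 6 = 4*(7*(-1)*3) + 6 = 4*(-21) + 6 = -84 + 6 = -78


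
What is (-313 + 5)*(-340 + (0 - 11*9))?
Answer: 135212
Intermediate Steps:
(-313 + 5)*(-340 + (0 - 11*9)) = -308*(-340 + (0 - 99)) = -308*(-340 - 99) = -308*(-439) = 135212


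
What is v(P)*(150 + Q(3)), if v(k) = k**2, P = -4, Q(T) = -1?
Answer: 2384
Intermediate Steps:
v(P)*(150 + Q(3)) = (-4)**2*(150 - 1) = 16*149 = 2384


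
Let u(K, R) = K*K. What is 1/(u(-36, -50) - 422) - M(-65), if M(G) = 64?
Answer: -55935/874 ≈ -63.999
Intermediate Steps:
u(K, R) = K²
1/(u(-36, -50) - 422) - M(-65) = 1/((-36)² - 422) - 1*64 = 1/(1296 - 422) - 64 = 1/874 - 64 = -55935/874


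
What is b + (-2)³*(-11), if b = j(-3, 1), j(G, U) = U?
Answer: 89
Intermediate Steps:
b = 1
b + (-2)³*(-11) = 1 + (-2)³*(-11) = 1 - 8*(-11) = 1 + 88 = 89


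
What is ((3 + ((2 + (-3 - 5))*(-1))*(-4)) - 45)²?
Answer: 4356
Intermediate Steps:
((3 + ((2 + (-3 - 5))*(-1))*(-4)) - 45)² = ((3 + ((2 - 8)*(-1))*(-4)) - 45)² = ((3 - 6*(-1)*(-4)) - 45)² = ((3 + 6*(-4)) - 45)² = ((3 - 24) - 45)² = (-21 - 45)² = (-66)² = 4356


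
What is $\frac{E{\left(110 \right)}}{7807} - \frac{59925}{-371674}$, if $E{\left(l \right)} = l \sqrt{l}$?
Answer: $\frac{59925}{371674} + \frac{110 \sqrt{110}}{7807} \approx 0.30901$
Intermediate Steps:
$E{\left(l \right)} = l^{\frac{3}{2}}$
$\frac{E{\left(110 \right)}}{7807} - \frac{59925}{-371674} = \frac{110^{\frac{3}{2}}}{7807} - \frac{59925}{-371674} = 110 \sqrt{110} \cdot \frac{1}{7807} - - \frac{59925}{371674} = \frac{110 \sqrt{110}}{7807} + \frac{59925}{371674} = \frac{59925}{371674} + \frac{110 \sqrt{110}}{7807}$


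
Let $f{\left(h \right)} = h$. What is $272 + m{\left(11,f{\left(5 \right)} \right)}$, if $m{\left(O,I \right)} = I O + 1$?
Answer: $328$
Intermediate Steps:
$m{\left(O,I \right)} = 1 + I O$
$272 + m{\left(11,f{\left(5 \right)} \right)} = 272 + \left(1 + 5 \cdot 11\right) = 272 + \left(1 + 55\right) = 272 + 56 = 328$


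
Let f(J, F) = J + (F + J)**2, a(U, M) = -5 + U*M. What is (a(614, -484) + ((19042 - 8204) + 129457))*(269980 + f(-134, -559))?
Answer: -117679404170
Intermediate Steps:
a(U, M) = -5 + M*U
(a(614, -484) + ((19042 - 8204) + 129457))*(269980 + f(-134, -559)) = ((-5 - 484*614) + ((19042 - 8204) + 129457))*(269980 + (-134 + (-559 - 134)**2)) = ((-5 - 297176) + (10838 + 129457))*(269980 + (-134 + (-693)**2)) = (-297181 + 140295)*(269980 + (-134 + 480249)) = -156886*(269980 + 480115) = -156886*750095 = -117679404170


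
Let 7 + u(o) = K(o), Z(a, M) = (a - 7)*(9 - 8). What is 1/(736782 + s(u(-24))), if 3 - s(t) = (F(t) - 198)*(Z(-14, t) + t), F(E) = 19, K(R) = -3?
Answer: 1/731236 ≈ 1.3675e-6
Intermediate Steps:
Z(a, M) = -7 + a (Z(a, M) = (-7 + a)*1 = -7 + a)
u(o) = -10 (u(o) = -7 - 3 = -10)
s(t) = -3756 + 179*t (s(t) = 3 - (19 - 198)*((-7 - 14) + t) = 3 - (-179)*(-21 + t) = 3 - (3759 - 179*t) = 3 + (-3759 + 179*t) = -3756 + 179*t)
1/(736782 + s(u(-24))) = 1/(736782 + (-3756 + 179*(-10))) = 1/(736782 + (-3756 - 1790)) = 1/(736782 - 5546) = 1/731236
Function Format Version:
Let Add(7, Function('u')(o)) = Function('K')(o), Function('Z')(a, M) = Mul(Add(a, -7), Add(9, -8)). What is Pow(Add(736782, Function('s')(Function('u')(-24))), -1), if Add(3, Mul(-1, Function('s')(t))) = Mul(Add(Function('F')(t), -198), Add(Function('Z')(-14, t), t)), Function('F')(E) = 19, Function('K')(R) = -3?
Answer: Rational(1, 731236) ≈ 1.3675e-6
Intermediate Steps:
Function('Z')(a, M) = Add(-7, a) (Function('Z')(a, M) = Mul(Add(-7, a), 1) = Add(-7, a))
Function('u')(o) = -10 (Function('u')(o) = Add(-7, -3) = -10)
Function('s')(t) = Add(-3756, Mul(179, t)) (Function('s')(t) = Add(3, Mul(-1, Mul(Add(19, -198), Add(Add(-7, -14), t)))) = Add(3, Mul(-1, Mul(-179, Add(-21, t)))) = Add(3, Mul(-1, Add(3759, Mul(-179, t)))) = Add(3, Add(-3759, Mul(179, t))) = Add(-3756, Mul(179, t)))
Pow(Add(736782, Function('s')(Function('u')(-24))), -1) = Pow(Add(736782, Add(-3756, Mul(179, -10))), -1) = Pow(Add(736782, Add(-3756, -1790)), -1) = Pow(Add(736782, -5546), -1) = Pow(731236, -1) = Rational(1, 731236)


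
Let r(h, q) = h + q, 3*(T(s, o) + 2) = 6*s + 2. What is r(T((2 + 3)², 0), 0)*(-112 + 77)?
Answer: -5110/3 ≈ -1703.3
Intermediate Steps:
T(s, o) = -4/3 + 2*s (T(s, o) = -2 + (6*s + 2)/3 = -2 + (2 + 6*s)/3 = -2 + (⅔ + 2*s) = -4/3 + 2*s)
r(T((2 + 3)², 0), 0)*(-112 + 77) = ((-4/3 + 2*(2 + 3)²) + 0)*(-112 + 77) = ((-4/3 + 2*5²) + 0)*(-35) = ((-4/3 + 2*25) + 0)*(-35) = ((-4/3 + 50) + 0)*(-35) = (146/3 + 0)*(-35) = (146/3)*(-35) = -5110/3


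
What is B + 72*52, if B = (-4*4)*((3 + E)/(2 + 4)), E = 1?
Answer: 11200/3 ≈ 3733.3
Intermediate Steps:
B = -32/3 (B = (-4*4)*((3 + 1)/(2 + 4)) = -64/6 = -16*⅔ = -32/3 ≈ -10.667)
B + 72*52 = -32/3 + 72*52 = -32/3 + 3744 = 11200/3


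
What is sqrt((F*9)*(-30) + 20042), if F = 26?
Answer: sqrt(13022) ≈ 114.11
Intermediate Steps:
sqrt((F*9)*(-30) + 20042) = sqrt((26*9)*(-30) + 20042) = sqrt(234*(-30) + 20042) = sqrt(-7020 + 20042) = sqrt(13022)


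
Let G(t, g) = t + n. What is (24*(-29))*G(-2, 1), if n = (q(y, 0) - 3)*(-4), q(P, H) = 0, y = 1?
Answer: -6960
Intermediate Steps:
n = 12 (n = (0 - 3)*(-4) = -3*(-4) = 12)
G(t, g) = 12 + t (G(t, g) = t + 12 = 12 + t)
(24*(-29))*G(-2, 1) = (24*(-29))*(12 - 2) = -696*10 = -6960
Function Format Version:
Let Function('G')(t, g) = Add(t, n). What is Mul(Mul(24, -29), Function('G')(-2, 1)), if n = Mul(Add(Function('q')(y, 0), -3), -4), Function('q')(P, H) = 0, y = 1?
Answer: -6960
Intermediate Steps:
n = 12 (n = Mul(Add(0, -3), -4) = Mul(-3, -4) = 12)
Function('G')(t, g) = Add(12, t) (Function('G')(t, g) = Add(t, 12) = Add(12, t))
Mul(Mul(24, -29), Function('G')(-2, 1)) = Mul(Mul(24, -29), Add(12, -2)) = Mul(-696, 10) = -6960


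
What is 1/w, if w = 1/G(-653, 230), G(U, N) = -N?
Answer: -230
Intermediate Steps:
w = -1/230 (w = 1/(-1*230) = 1/(-230) = -1/230 ≈ -0.0043478)
1/w = 1/(-1/230) = -230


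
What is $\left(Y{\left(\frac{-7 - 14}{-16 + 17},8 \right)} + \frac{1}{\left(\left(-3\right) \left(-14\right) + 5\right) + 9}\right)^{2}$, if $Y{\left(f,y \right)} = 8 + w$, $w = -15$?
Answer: $\frac{152881}{3136} \approx 48.75$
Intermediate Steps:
$Y{\left(f,y \right)} = -7$ ($Y{\left(f,y \right)} = 8 - 15 = -7$)
$\left(Y{\left(\frac{-7 - 14}{-16 + 17},8 \right)} + \frac{1}{\left(\left(-3\right) \left(-14\right) + 5\right) + 9}\right)^{2} = \left(-7 + \frac{1}{\left(\left(-3\right) \left(-14\right) + 5\right) + 9}\right)^{2} = \left(-7 + \frac{1}{\left(42 + 5\right) + 9}\right)^{2} = \left(-7 + \frac{1}{47 + 9}\right)^{2} = \left(-7 + \frac{1}{56}\right)^{2} = \left(- \frac{391}{56}\right)^{2} = \frac{152881}{3136}$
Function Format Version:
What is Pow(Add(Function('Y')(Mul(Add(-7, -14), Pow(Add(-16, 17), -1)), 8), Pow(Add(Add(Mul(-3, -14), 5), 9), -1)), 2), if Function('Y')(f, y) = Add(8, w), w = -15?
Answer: Rational(152881, 3136) ≈ 48.750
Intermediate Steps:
Function('Y')(f, y) = -7 (Function('Y')(f, y) = Add(8, -15) = -7)
Pow(Add(Function('Y')(Mul(Add(-7, -14), Pow(Add(-16, 17), -1)), 8), Pow(Add(Add(Mul(-3, -14), 5), 9), -1)), 2) = Pow(Add(-7, Pow(Add(Add(Mul(-3, -14), 5), 9), -1)), 2) = Pow(Add(-7, Pow(Add(Add(42, 5), 9), -1)), 2) = Pow(Add(-7, Pow(Add(47, 9), -1)), 2) = Pow(Add(-7, Pow(56, -1)), 2) = Pow(Add(-7, Rational(1, 56)), 2) = Pow(Rational(-391, 56), 2) = Rational(152881, 3136)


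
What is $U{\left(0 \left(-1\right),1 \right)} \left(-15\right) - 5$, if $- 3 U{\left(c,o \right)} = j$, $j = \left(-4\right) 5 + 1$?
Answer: $-100$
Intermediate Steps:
$j = -19$ ($j = -20 + 1 = -19$)
$U{\left(c,o \right)} = \frac{19}{3}$ ($U{\left(c,o \right)} = \left(- \frac{1}{3}\right) \left(-19\right) = \frac{19}{3}$)
$U{\left(0 \left(-1\right),1 \right)} \left(-15\right) - 5 = \frac{19}{3} \left(-15\right) - 5 = -95 - 5 = -100$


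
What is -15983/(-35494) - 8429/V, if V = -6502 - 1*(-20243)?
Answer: -79556523/487723054 ≈ -0.16312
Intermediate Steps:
V = 13741 (V = -6502 + 20243 = 13741)
-15983/(-35494) - 8429/V = -15983/(-35494) - 8429/13741 = -15983*(-1/35494) - 8429*1/13741 = 15983/35494 - 8429/13741 = -79556523/487723054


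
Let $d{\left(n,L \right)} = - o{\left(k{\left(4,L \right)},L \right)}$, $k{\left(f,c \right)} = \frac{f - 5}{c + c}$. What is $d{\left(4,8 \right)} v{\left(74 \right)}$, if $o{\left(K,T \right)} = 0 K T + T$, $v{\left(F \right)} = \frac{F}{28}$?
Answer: $- \frac{148}{7} \approx -21.143$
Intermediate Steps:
$v{\left(F \right)} = \frac{F}{28}$ ($v{\left(F \right)} = F \frac{1}{28} = \frac{F}{28}$)
$k{\left(f,c \right)} = \frac{-5 + f}{2 c}$
$o{\left(K,T \right)} = T$ ($o{\left(K,T \right)} = 0 T + T = 0 + T = T$)
$d{\left(n,L \right)} = - L$
$d{\left(4,8 \right)} v{\left(74 \right)} = \left(-1\right) 8 \cdot \frac{1}{28} \cdot 74 = \left(-8\right) \frac{37}{14} = - \frac{148}{7}$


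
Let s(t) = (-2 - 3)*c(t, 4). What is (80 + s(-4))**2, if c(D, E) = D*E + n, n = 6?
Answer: 16900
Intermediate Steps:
c(D, E) = 6 + D*E (c(D, E) = D*E + 6 = 6 + D*E)
s(t) = -30 - 20*t (s(t) = (-2 - 3)*(6 + t*4) = -5*(6 + 4*t) = -30 - 20*t)
(80 + s(-4))**2 = (80 + (-30 - 20*(-4)))**2 = (80 + (-30 + 80))**2 = (80 + 50)**2 = 130**2 = 16900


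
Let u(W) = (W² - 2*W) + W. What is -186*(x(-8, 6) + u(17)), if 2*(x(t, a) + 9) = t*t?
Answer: -54870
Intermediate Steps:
x(t, a) = -9 + t²/2 (x(t, a) = -9 + (t*t)/2 = -9 + t²/2)
u(W) = W² - W
-186*(x(-8, 6) + u(17)) = -186*((-9 + (½)*(-8)²) + 17*(-1 + 17)) = -186*((-9 + (½)*64) + 17*16) = -186*((-9 + 32) + 272) = -186*(23 + 272) = -186*295 = -54870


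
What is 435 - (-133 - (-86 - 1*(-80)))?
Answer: 562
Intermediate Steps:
435 - (-133 - (-86 - 1*(-80))) = 435 - (-133 - (-86 + 80)) = 435 - (-133 - 1*(-6)) = 435 - (-133 + 6) = 435 - 1*(-127) = 435 + 127 = 562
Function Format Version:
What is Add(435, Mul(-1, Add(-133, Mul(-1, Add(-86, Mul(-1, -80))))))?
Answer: 562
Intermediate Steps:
Add(435, Mul(-1, Add(-133, Mul(-1, Add(-86, Mul(-1, -80)))))) = Add(435, Mul(-1, Add(-133, Mul(-1, Add(-86, 80))))) = Add(435, Mul(-1, Add(-133, Mul(-1, -6)))) = Add(435, Mul(-1, Add(-133, 6))) = Add(435, Mul(-1, -127)) = Add(435, 127) = 562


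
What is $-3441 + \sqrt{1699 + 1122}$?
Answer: $-3441 + \sqrt{2821} \approx -3387.9$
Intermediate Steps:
$-3441 + \sqrt{1699 + 1122} = -3441 + \sqrt{2821}$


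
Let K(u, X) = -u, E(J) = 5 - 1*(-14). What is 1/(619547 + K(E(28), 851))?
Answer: 1/619528 ≈ 1.6141e-6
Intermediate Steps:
E(J) = 19 (E(J) = 5 + 14 = 19)
1/(619547 + K(E(28), 851)) = 1/(619547 - 1*19) = 1/(619547 - 19) = 1/619528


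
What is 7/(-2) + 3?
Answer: -½ ≈ -0.50000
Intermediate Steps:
7/(-2) + 3 = -½*7 + 3 = -7/2 + 3 = -½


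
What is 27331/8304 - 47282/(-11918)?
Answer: 359180293/49483536 ≈ 7.2586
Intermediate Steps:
27331/8304 - 47282/(-11918) = 27331*(1/8304) - 47282*(-1/11918) = 27331/8304 + 23641/5959 = 359180293/49483536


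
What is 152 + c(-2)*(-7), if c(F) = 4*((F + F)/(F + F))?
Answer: 124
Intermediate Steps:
c(F) = 4 (c(F) = 4*((2*F)/((2*F))) = 4*((2*F)*(1/(2*F))) = 4*1 = 4)
152 + c(-2)*(-7) = 152 + 4*(-7) = 152 - 28 = 124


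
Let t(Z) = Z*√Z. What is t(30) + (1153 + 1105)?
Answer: 2258 + 30*√30 ≈ 2422.3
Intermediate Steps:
t(Z) = Z^(3/2)
t(30) + (1153 + 1105) = 30^(3/2) + (1153 + 1105) = 30*√30 + 2258 = 2258 + 30*√30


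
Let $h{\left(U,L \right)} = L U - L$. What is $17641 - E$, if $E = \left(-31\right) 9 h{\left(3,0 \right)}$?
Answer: $17641$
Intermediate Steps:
$h{\left(U,L \right)} = - L + L U$
$E = 0$ ($E = \left(-31\right) 9 \cdot 0 \left(-1 + 3\right) = - 279 \cdot 0 \cdot 2 = \left(-279\right) 0 = 0$)
$17641 - E = 17641 - 0 = 17641 + 0 = 17641$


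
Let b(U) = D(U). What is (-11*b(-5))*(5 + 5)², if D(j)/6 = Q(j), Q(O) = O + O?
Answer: 66000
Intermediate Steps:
Q(O) = 2*O
D(j) = 12*j (D(j) = 6*(2*j) = 12*j)
b(U) = 12*U
(-11*b(-5))*(5 + 5)² = (-132*(-5))*(5 + 5)² = -11*(-60)*10² = 660*100 = 66000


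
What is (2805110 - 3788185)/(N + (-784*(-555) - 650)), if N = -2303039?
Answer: 983075/1868569 ≈ 0.52611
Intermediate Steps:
(2805110 - 3788185)/(N + (-784*(-555) - 650)) = (2805110 - 3788185)/(-2303039 + (-784*(-555) - 650)) = -983075/(-2303039 + (435120 - 650)) = -983075/(-2303039 + 434470) = -983075/(-1868569) = -983075*(-1/1868569) = 983075/1868569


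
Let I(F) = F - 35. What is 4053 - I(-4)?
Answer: 4092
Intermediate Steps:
I(F) = -35 + F
4053 - I(-4) = 4053 - (-35 - 4) = 4053 - 1*(-39) = 4053 + 39 = 4092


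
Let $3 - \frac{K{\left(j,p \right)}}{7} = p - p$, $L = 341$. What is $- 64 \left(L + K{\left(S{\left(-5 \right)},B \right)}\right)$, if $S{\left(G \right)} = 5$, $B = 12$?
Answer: $-23168$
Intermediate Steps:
$K{\left(j,p \right)} = 21$ ($K{\left(j,p \right)} = 21 - 7 \left(p - p\right) = 21 - 0 = 21 + 0 = 21$)
$- 64 \left(L + K{\left(S{\left(-5 \right)},B \right)}\right) = - 64 \left(341 + 21\right) = \left(-64\right) 362 = -23168$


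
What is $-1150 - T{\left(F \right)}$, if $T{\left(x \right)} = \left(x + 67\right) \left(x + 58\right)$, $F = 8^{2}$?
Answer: $-17132$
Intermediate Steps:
$F = 64$
$T{\left(x \right)} = \left(58 + x\right) \left(67 + x\right)$ ($T{\left(x \right)} = \left(67 + x\right) \left(58 + x\right) = \left(58 + x\right) \left(67 + x\right)$)
$-1150 - T{\left(F \right)} = -1150 - \left(3886 + 64^{2} + 125 \cdot 64\right) = -1150 - \left(3886 + 4096 + 8000\right) = -1150 - 15982 = -17132$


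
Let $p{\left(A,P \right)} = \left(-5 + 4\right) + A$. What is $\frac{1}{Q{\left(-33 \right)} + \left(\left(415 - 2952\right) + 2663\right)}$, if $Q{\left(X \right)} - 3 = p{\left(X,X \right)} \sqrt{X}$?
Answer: $\frac{43}{18263} + \frac{34 i \sqrt{33}}{54789} \approx 0.0023545 + 0.0035649 i$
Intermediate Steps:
$p{\left(A,P \right)} = -1 + A$
$Q{\left(X \right)} = 3 + \sqrt{X} \left(-1 + X\right)$ ($Q{\left(X \right)} = 3 + \left(-1 + X\right) \sqrt{X} = 3 + \sqrt{X} \left(-1 + X\right)$)
$\frac{1}{Q{\left(-33 \right)} + \left(\left(415 - 2952\right) + 2663\right)} = \frac{1}{\left(3 + \sqrt{-33} \left(-1 - 33\right)\right) + \left(\left(415 - 2952\right) + 2663\right)} = \frac{1}{\left(3 + i \sqrt{33} \left(-34\right)\right) + \left(-2537 + 2663\right)} = \frac{1}{\left(3 - 34 i \sqrt{33}\right) + 126} = \frac{1}{129 - 34 i \sqrt{33}}$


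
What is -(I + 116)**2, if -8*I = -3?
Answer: -866761/64 ≈ -13543.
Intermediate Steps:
I = 3/8 (I = -1/8*(-3) = 3/8 ≈ 0.37500)
-(I + 116)**2 = -(3/8 + 116)**2 = -(931/8)**2 = -1*866761/64 = -866761/64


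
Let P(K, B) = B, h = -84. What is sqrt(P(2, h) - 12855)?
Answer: I*sqrt(12939) ≈ 113.75*I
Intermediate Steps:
sqrt(P(2, h) - 12855) = sqrt(-84 - 12855) = sqrt(-12939) = I*sqrt(12939)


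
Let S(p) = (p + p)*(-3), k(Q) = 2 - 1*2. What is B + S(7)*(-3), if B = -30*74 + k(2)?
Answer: -2094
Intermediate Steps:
k(Q) = 0 (k(Q) = 2 - 2 = 0)
S(p) = -6*p (S(p) = (2*p)*(-3) = -6*p)
B = -2220 (B = -30*74 + 0 = -2220 + 0 = -2220)
B + S(7)*(-3) = -2220 - 6*7*(-3) = -2220 - 42*(-3) = -2220 + 126 = -2094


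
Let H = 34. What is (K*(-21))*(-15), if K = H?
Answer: 10710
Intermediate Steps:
K = 34
(K*(-21))*(-15) = (34*(-21))*(-15) = -714*(-15) = 10710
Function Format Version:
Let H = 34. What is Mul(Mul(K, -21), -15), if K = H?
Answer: 10710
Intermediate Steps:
K = 34
Mul(Mul(K, -21), -15) = Mul(Mul(34, -21), -15) = Mul(-714, -15) = 10710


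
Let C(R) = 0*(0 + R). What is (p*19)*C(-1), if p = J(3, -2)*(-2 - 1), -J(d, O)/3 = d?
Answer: 0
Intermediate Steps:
J(d, O) = -3*d
p = 27 (p = (-3*3)*(-2 - 1) = -9*(-3) = 27)
C(R) = 0 (C(R) = 0*R = 0)
(p*19)*C(-1) = (27*19)*0 = 513*0 = 0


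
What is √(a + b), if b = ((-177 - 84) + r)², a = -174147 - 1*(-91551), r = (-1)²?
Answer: 2*I*√3749 ≈ 122.46*I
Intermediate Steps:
r = 1
a = -82596 (a = -174147 + 91551 = -82596)
b = 67600 (b = ((-177 - 84) + 1)² = (-261 + 1)² = (-260)² = 67600)
√(a + b) = √(-82596 + 67600) = √(-14996) = 2*I*√3749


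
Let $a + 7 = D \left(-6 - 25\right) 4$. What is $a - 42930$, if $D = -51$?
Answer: $-36613$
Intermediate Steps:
$a = 6317$ ($a = -7 - 51 \left(-6 - 25\right) 4 = -7 - 51 \left(\left(-31\right) 4\right) = -7 - -6324 = -7 + 6324 = 6317$)
$a - 42930 = 6317 - 42930 = -36613$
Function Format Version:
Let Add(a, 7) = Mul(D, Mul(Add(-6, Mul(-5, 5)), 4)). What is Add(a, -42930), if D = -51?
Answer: -36613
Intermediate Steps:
a = 6317 (a = Add(-7, Mul(-51, Mul(Add(-6, Mul(-5, 5)), 4))) = Add(-7, Mul(-51, Mul(Add(-6, -25), 4))) = Add(-7, Mul(-51, Mul(-31, 4))) = Add(-7, Mul(-51, -124)) = Add(-7, 6324) = 6317)
Add(a, -42930) = Add(6317, -42930) = -36613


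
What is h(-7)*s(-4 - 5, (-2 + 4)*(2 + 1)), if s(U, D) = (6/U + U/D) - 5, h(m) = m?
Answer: 301/6 ≈ 50.167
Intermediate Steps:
s(U, D) = -5 + 6/U + U/D
h(-7)*s(-4 - 5, (-2 + 4)*(2 + 1)) = -7*(-5 + 6/(-4 - 5) + (-4 - 5)/(((-2 + 4)*(2 + 1)))) = -7*(-5 + 6/(-9) - 9/(2*3)) = -7*(-5 + 6*(-⅑) - 9/6) = -7*(-5 - ⅔ - 9*⅙) = -7*(-5 - ⅔ - 3/2) = -7*(-43/6) = 301/6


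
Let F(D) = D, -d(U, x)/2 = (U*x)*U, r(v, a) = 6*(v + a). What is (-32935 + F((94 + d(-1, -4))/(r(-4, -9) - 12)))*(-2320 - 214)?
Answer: 1251902428/15 ≈ 8.3460e+7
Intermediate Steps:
r(v, a) = 6*a + 6*v (r(v, a) = 6*(a + v) = 6*a + 6*v)
d(U, x) = -2*x*U² (d(U, x) = -2*U*x*U = -2*x*U²)
(-32935 + F((94 + d(-1, -4))/(r(-4, -9) - 12)))*(-2320 - 214) = (-32935 + (94 - 2*(-4)*(-1)²)/((6*(-9) + 6*(-4)) - 12))*(-2320 - 214) = (-32935 + (94 - 2*(-4)*1)/((-54 - 24) - 12))*(-2534) = (-32935 + (94 + 8)/(-78 - 12))*(-2534) = (-32935 + 102/(-90))*(-2534) = (-32935 + 102*(-1/90))*(-2534) = (-32935 - 17/15)*(-2534) = -494042/15*(-2534) = 1251902428/15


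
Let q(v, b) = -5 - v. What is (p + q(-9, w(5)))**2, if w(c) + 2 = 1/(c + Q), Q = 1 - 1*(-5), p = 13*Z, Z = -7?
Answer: 7569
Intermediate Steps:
p = -91 (p = 13*(-7) = -91)
Q = 6 (Q = 1 + 5 = 6)
w(c) = -2 + 1/(6 + c) (w(c) = -2 + 1/(c + 6) = -2 + 1/(6 + c))
(p + q(-9, w(5)))**2 = (-91 + (-5 - 1*(-9)))**2 = (-91 + (-5 + 9))**2 = (-91 + 4)**2 = (-87)**2 = 7569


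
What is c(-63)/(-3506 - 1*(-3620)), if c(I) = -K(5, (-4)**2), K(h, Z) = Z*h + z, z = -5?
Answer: -25/38 ≈ -0.65790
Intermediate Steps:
K(h, Z) = -5 + Z*h (K(h, Z) = Z*h - 5 = -5 + Z*h)
c(I) = -75 (c(I) = -(-5 + (-4)**2*5) = -(-5 + 16*5) = -(-5 + 80) = -1*75 = -75)
c(-63)/(-3506 - 1*(-3620)) = -75/(-3506 - 1*(-3620)) = -75/(-3506 + 3620) = -75/114 = -75*1/114 = -25/38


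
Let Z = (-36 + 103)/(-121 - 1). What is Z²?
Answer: 4489/14884 ≈ 0.30160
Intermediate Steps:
Z = -67/122 (Z = 67/(-122) = 67*(-1/122) = -67/122 ≈ -0.54918)
Z² = (-67/122)² = 4489/14884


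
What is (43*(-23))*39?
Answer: -38571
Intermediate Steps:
(43*(-23))*39 = -989*39 = -38571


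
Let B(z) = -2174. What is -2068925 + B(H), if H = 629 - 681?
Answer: -2071099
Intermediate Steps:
H = -52
-2068925 + B(H) = -2068925 - 2174 = -2071099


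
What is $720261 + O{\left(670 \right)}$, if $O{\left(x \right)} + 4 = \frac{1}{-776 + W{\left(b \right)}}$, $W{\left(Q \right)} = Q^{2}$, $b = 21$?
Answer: $\frac{241286094}{335} \approx 7.2026 \cdot 10^{5}$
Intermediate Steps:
$O{\left(x \right)} = - \frac{1341}{335}$ ($O{\left(x \right)} = -4 + \frac{1}{-776 + 21^{2}} = -4 + \frac{1}{-776 + 441} = -4 + \frac{1}{-335} = -4 - \frac{1}{335} = - \frac{1341}{335}$)
$720261 + O{\left(670 \right)} = 720261 - \frac{1341}{335} = \frac{241286094}{335}$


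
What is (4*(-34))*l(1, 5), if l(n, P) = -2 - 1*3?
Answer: 680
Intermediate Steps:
l(n, P) = -5 (l(n, P) = -2 - 3 = -5)
(4*(-34))*l(1, 5) = (4*(-34))*(-5) = -136*(-5) = 680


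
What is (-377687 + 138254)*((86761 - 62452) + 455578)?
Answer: -114900784071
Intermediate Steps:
(-377687 + 138254)*((86761 - 62452) + 455578) = -239433*(24309 + 455578) = -239433*479887 = -114900784071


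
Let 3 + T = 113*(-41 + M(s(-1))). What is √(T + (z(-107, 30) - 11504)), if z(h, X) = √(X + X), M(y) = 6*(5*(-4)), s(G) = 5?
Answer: √(-29700 + 2*√15) ≈ 172.31*I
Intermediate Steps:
M(y) = -120 (M(y) = 6*(-20) = -120)
z(h, X) = √2*√X (z(h, X) = √(2*X) = √2*√X)
T = -18196 (T = -3 + 113*(-41 - 120) = -3 + 113*(-161) = -3 - 18193 = -18196)
√(T + (z(-107, 30) - 11504)) = √(-18196 + (√2*√30 - 11504)) = √(-18196 + (2*√15 - 11504)) = √(-18196 + (-11504 + 2*√15)) = √(-29700 + 2*√15)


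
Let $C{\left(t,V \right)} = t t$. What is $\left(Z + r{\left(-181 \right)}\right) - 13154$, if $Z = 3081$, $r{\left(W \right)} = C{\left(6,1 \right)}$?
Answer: $-10037$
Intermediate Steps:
$C{\left(t,V \right)} = t^{2}$
$r{\left(W \right)} = 36$ ($r{\left(W \right)} = 6^{2} = 36$)
$\left(Z + r{\left(-181 \right)}\right) - 13154 = \left(3081 + 36\right) - 13154 = 3117 - 13154 = -10037$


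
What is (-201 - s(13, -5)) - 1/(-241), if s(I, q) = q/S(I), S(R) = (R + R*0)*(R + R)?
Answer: -16371515/81458 ≈ -200.98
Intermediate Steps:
S(R) = 2*R² (S(R) = (R + 0)*(2*R) = R*(2*R) = 2*R²)
s(I, q) = q/(2*I²) (s(I, q) = q/((2*I²)) = q*(1/(2*I²)) = q/(2*I²))
(-201 - s(13, -5)) - 1/(-241) = (-201 - (-5)/(2*13²)) - 1/(-241) = (-201 - (-5)/(2*169)) - 1*(-1/241) = (-201 - 1*(-5/338)) + 1/241 = (-201 + 5/338) + 1/241 = -67933/338 + 1/241 = -16371515/81458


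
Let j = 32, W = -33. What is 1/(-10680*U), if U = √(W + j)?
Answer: I/10680 ≈ 9.3633e-5*I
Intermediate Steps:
U = I (U = √(-33 + 32) = √(-1) = I ≈ 1.0*I)
1/(-10680*U) = 1/(-10680*I) = I/10680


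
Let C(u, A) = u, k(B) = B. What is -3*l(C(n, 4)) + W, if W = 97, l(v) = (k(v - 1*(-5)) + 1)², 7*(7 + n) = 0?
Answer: 94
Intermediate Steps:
n = -7 (n = -7 + (⅐)*0 = -7 + 0 = -7)
l(v) = (6 + v)² (l(v) = ((v - 1*(-5)) + 1)² = ((v + 5) + 1)² = ((5 + v) + 1)² = (6 + v)²)
-3*l(C(n, 4)) + W = -3*(6 - 7)² + 97 = -3*(-1)² + 97 = -3*1 + 97 = -3 + 97 = 94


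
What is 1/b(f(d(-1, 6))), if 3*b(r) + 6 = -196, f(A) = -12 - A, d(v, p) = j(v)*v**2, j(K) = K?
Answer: -3/202 ≈ -0.014851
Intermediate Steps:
d(v, p) = v**3 (d(v, p) = v*v**2 = v**3)
b(r) = -202/3 (b(r) = -2 + (1/3)*(-196) = -2 - 196/3 = -202/3)
1/b(f(d(-1, 6))) = 1/(-202/3) = -3/202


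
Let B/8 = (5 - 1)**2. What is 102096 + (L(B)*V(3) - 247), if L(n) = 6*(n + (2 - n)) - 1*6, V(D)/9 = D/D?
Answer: 101903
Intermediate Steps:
V(D) = 9 (V(D) = 9*(D/D) = 9*1 = 9)
B = 128 (B = 8*(5 - 1)**2 = 8*4**2 = 8*16 = 128)
L(n) = 6 (L(n) = 6*2 - 6 = 12 - 6 = 6)
102096 + (L(B)*V(3) - 247) = 102096 + (6*9 - 247) = 102096 + (54 - 247) = 102096 - 193 = 101903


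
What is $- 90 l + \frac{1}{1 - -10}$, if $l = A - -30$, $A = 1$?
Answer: $- \frac{30689}{11} \approx -2789.9$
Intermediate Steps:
$l = 31$ ($l = 1 - -30 = 1 + 30 = 31$)
$- 90 l + \frac{1}{1 - -10} = \left(-90\right) 31 + \frac{1}{1 - -10} = -2790 + \frac{1}{1 + 10} = -2790 + \frac{1}{11} = - \frac{30689}{11}$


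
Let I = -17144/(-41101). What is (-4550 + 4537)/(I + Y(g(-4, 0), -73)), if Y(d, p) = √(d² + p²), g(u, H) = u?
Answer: 9160262072/9028972897609 - 21960798613*√5345/9028972897609 ≈ -0.17681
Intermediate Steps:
I = 17144/41101 (I = -17144*(-1/41101) = 17144/41101 ≈ 0.41712)
(-4550 + 4537)/(I + Y(g(-4, 0), -73)) = (-4550 + 4537)/(17144/41101 + √((-4)² + (-73)²)) = -13/(17144/41101 + √(16 + 5329)) = -13/(17144/41101 + √5345)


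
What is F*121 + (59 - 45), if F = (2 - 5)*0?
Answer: 14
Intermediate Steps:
F = 0 (F = -3*0 = 0)
F*121 + (59 - 45) = 0*121 + (59 - 45) = 0 + 14 = 14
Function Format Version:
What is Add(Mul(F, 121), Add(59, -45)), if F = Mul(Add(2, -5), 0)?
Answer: 14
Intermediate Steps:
F = 0 (F = Mul(-3, 0) = 0)
Add(Mul(F, 121), Add(59, -45)) = Add(Mul(0, 121), Add(59, -45)) = Add(0, 14) = 14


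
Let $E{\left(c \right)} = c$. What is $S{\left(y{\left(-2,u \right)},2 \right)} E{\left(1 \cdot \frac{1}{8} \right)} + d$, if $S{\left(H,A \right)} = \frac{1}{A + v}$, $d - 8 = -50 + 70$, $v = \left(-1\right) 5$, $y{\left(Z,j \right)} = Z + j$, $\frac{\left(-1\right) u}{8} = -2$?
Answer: $\frac{671}{24} \approx 27.958$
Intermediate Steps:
$u = 16$ ($u = \left(-8\right) \left(-2\right) = 16$)
$v = -5$
$d = 28$ ($d = 8 + \left(-50 + 70\right) = 8 + 20 = 28$)
$S{\left(H,A \right)} = \frac{1}{-5 + A}$ ($S{\left(H,A \right)} = \frac{1}{A - 5} = \frac{1}{-5 + A}$)
$S{\left(y{\left(-2,u \right)},2 \right)} E{\left(1 \cdot \frac{1}{8} \right)} + d = \frac{1 \cdot \frac{1}{8}}{-5 + 2} + 28 = \frac{1 \cdot \frac{1}{8}}{-3} + 28 = \left(- \frac{1}{3}\right) \frac{1}{8} + 28 = - \frac{1}{24} + 28 = \frac{671}{24}$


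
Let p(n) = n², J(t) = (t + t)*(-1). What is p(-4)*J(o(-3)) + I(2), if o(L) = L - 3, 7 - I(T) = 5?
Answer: 194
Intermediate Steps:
I(T) = 2 (I(T) = 7 - 1*5 = 7 - 5 = 2)
o(L) = -3 + L
J(t) = -2*t (J(t) = (2*t)*(-1) = -2*t)
p(-4)*J(o(-3)) + I(2) = (-4)²*(-2*(-3 - 3)) + 2 = 16*(-2*(-6)) + 2 = 16*12 + 2 = 192 + 2 = 194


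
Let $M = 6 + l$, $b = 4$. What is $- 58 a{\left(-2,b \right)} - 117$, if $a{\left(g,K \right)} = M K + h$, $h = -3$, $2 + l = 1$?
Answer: $-1103$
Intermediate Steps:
$l = -1$ ($l = -2 + 1 = -1$)
$M = 5$ ($M = 6 - 1 = 5$)
$a{\left(g,K \right)} = -3 + 5 K$ ($a{\left(g,K \right)} = 5 K - 3 = -3 + 5 K$)
$- 58 a{\left(-2,b \right)} - 117 = - 58 \left(-3 + 5 \cdot 4\right) - 117 = - 58 \left(-3 + 20\right) - 117 = \left(-58\right) 17 - 117 = -986 - 117 = -1103$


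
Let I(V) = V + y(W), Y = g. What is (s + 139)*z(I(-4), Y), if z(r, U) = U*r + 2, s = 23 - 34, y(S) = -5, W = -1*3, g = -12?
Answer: 14080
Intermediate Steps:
Y = -12
W = -3
s = -11
I(V) = -5 + V (I(V) = V - 5 = -5 + V)
z(r, U) = 2 + U*r
(s + 139)*z(I(-4), Y) = (-11 + 139)*(2 - 12*(-5 - 4)) = 128*(2 - 12*(-9)) = 128*(2 + 108) = 128*110 = 14080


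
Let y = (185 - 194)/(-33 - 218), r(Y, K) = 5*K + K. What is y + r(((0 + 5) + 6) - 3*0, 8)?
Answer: 12057/251 ≈ 48.036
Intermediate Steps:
r(Y, K) = 6*K
y = 9/251 (y = -9/(-251) = -9*(-1/251) = 9/251 ≈ 0.035857)
y + r(((0 + 5) + 6) - 3*0, 8) = 9/251 + 6*8 = 9/251 + 48 = 12057/251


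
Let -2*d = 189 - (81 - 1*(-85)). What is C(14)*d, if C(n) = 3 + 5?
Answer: -92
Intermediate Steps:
C(n) = 8
d = -23/2 (d = -(189 - (81 - 1*(-85)))/2 = -(189 - (81 + 85))/2 = -(189 - 1*166)/2 = -(189 - 166)/2 = -1/2*23 = -23/2 ≈ -11.500)
C(14)*d = 8*(-23/2) = -92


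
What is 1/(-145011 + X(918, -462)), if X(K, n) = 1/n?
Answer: -462/66995083 ≈ -6.8960e-6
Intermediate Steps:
1/(-145011 + X(918, -462)) = 1/(-145011 + 1/(-462)) = 1/(-145011 - 1/462) = 1/(-66995083/462) = -462/66995083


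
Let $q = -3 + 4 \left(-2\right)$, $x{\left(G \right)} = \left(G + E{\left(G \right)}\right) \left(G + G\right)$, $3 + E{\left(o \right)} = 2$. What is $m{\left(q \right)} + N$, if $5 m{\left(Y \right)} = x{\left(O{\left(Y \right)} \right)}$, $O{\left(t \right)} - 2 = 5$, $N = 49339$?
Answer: $\frac{246779}{5} \approx 49356.0$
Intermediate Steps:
$E{\left(o \right)} = -1$ ($E{\left(o \right)} = -3 + 2 = -1$)
$O{\left(t \right)} = 7$ ($O{\left(t \right)} = 2 + 5 = 7$)
$x{\left(G \right)} = 2 G \left(-1 + G\right)$ ($x{\left(G \right)} = \left(G - 1\right) \left(G + G\right) = \left(-1 + G\right) 2 G = 2 G \left(-1 + G\right)$)
$q = -11$ ($q = -3 - 8 = -11$)
$m{\left(Y \right)} = \frac{84}{5}$ ($m{\left(Y \right)} = \frac{2 \cdot 7 \left(-1 + 7\right)}{5} = \frac{2 \cdot 7 \cdot 6}{5} = \frac{1}{5} \cdot 84 = \frac{84}{5}$)
$m{\left(q \right)} + N = \frac{84}{5} + 49339 = \frac{246779}{5}$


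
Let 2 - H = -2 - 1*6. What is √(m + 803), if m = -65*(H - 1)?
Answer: √218 ≈ 14.765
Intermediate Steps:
H = 10 (H = 2 - (-2 - 1*6) = 2 - (-2 - 6) = 2 - 1*(-8) = 2 + 8 = 10)
m = -585 (m = -65*(10 - 1) = -65*9 = -13*45 = -585)
√(m + 803) = √(-585 + 803) = √218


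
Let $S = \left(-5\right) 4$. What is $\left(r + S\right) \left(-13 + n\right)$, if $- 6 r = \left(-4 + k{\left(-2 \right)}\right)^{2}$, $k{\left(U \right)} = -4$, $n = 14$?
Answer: $- \frac{92}{3} \approx -30.667$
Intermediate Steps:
$r = - \frac{32}{3}$ ($r = - \frac{\left(-4 - 4\right)^{2}}{6} = - \frac{\left(-8\right)^{2}}{6} = \left(- \frac{1}{6}\right) 64 = - \frac{32}{3} \approx -10.667$)
$S = -20$
$\left(r + S\right) \left(-13 + n\right) = \left(- \frac{32}{3} - 20\right) \left(-13 + 14\right) = \left(- \frac{92}{3}\right) 1 = - \frac{92}{3}$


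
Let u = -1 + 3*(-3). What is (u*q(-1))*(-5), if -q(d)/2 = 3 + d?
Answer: -200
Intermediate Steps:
u = -10 (u = -1 - 9 = -10)
q(d) = -6 - 2*d (q(d) = -2*(3 + d) = -6 - 2*d)
(u*q(-1))*(-5) = -10*(-6 - 2*(-1))*(-5) = -10*(-6 + 2)*(-5) = -10*(-4)*(-5) = 40*(-5) = -200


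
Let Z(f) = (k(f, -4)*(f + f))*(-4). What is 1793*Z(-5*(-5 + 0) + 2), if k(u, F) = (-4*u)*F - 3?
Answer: -166146552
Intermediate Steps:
k(u, F) = -3 - 4*F*u (k(u, F) = -4*F*u - 3 = -3 - 4*F*u)
Z(f) = -8*f*(-3 + 16*f) (Z(f) = ((-3 - 4*(-4)*f)*(f + f))*(-4) = ((-3 + 16*f)*(2*f))*(-4) = (2*f*(-3 + 16*f))*(-4) = -8*f*(-3 + 16*f))
1793*Z(-5*(-5 + 0) + 2) = 1793*(8*(-5*(-5 + 0) + 2)*(3 - 16*(-5*(-5 + 0) + 2))) = 1793*(8*(-5*(-5) + 2)*(3 - 16*(-5*(-5) + 2))) = 1793*(8*(25 + 2)*(3 - 16*(25 + 2))) = 1793*(8*27*(3 - 16*27)) = 1793*(8*27*(3 - 432)) = 1793*(8*27*(-429)) = 1793*(-92664) = -166146552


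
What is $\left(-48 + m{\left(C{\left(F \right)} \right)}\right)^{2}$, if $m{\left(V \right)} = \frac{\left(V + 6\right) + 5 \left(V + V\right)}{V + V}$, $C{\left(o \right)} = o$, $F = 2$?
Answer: $1681$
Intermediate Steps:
$m{\left(V \right)} = \frac{6 + 11 V}{2 V}$ ($m{\left(V \right)} = \frac{\left(6 + V\right) + 5 \cdot 2 V}{2 V} = \left(\left(6 + V\right) + 10 V\right) \frac{1}{2 V} = \left(6 + 11 V\right) \frac{1}{2 V} = \frac{6 + 11 V}{2 V}$)
$\left(-48 + m{\left(C{\left(F \right)} \right)}\right)^{2} = \left(-48 + \left(\frac{11}{2} + \frac{3}{2}\right)\right)^{2} = \left(-48 + 7\right)^{2} = \left(-41\right)^{2} = 1681$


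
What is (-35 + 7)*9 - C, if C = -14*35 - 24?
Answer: 262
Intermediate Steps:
C = -514 (C = -490 - 24 = -514)
(-35 + 7)*9 - C = (-35 + 7)*9 - 1*(-514) = -28*9 + 514 = -252 + 514 = 262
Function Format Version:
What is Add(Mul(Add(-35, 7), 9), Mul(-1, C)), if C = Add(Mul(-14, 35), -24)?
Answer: 262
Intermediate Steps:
C = -514 (C = Add(-490, -24) = -514)
Add(Mul(Add(-35, 7), 9), Mul(-1, C)) = Add(Mul(Add(-35, 7), 9), Mul(-1, -514)) = Add(Mul(-28, 9), 514) = Add(-252, 514) = 262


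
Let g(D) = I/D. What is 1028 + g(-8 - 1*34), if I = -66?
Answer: 7207/7 ≈ 1029.6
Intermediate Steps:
g(D) = -66/D
1028 + g(-8 - 1*34) = 1028 - 66/(-8 - 1*34) = 1028 - 66/(-8 - 34) = 1028 - 66/(-42) = 1028 - 66*(-1/42) = 1028 + 11/7 = 7207/7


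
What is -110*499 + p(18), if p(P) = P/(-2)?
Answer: -54899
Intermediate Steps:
p(P) = -P/2 (p(P) = P*(-½) = -P/2)
-110*499 + p(18) = -110*499 - ½*18 = -54890 - 9 = -54899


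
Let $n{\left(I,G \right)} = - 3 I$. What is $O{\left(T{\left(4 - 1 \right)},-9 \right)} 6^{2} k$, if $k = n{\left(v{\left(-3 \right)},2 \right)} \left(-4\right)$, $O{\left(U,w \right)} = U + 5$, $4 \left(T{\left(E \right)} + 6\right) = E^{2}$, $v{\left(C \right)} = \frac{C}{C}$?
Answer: $540$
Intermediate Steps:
$v{\left(C \right)} = 1$
$T{\left(E \right)} = -6 + \frac{E^{2}}{4}$
$O{\left(U,w \right)} = 5 + U$
$k = 12$ ($k = \left(-3\right) 1 \left(-4\right) = \left(-3\right) \left(-4\right) = 12$)
$O{\left(T{\left(4 - 1 \right)},-9 \right)} 6^{2} k = \left(5 - \left(6 - \frac{\left(4 - 1\right)^{2}}{4}\right)\right) 6^{2} \cdot 12 = \left(5 - \left(6 - \frac{3^{2}}{4}\right)\right) 36 \cdot 12 = \left(5 + \left(-6 + \frac{1}{4} \cdot 9\right)\right) 36 \cdot 12 = \left(5 + \left(-6 + \frac{9}{4}\right)\right) 36 \cdot 12 = \left(5 - \frac{15}{4}\right) 36 \cdot 12 = \frac{5}{4} \cdot 36 \cdot 12 = 45 \cdot 12 = 540$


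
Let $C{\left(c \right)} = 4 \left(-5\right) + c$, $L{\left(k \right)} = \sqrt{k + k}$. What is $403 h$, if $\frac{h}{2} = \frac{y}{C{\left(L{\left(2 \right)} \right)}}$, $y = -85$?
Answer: $\frac{34255}{9} \approx 3806.1$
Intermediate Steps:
$L{\left(k \right)} = \sqrt{2} \sqrt{k}$ ($L{\left(k \right)} = \sqrt{2 k} = \sqrt{2} \sqrt{k}$)
$C{\left(c \right)} = -20 + c$
$h = \frac{85}{9}$ ($h = 2 \left(- \frac{85}{-20 + \sqrt{2} \sqrt{2}}\right) = 2 \left(- \frac{85}{-20 + 2}\right) = 2 \left(- \frac{85}{-18}\right) = 2 \left(\left(-85\right) \left(- \frac{1}{18}\right)\right) = 2 \cdot \frac{85}{18} = \frac{85}{9} \approx 9.4444$)
$403 h = 403 \cdot \frac{85}{9} = \frac{34255}{9}$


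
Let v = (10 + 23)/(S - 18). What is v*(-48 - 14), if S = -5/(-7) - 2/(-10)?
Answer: 35805/299 ≈ 119.75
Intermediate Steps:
S = 32/35 (S = -5*(-1/7) - 2*(-1/10) = 5/7 + 1/5 = 32/35 ≈ 0.91429)
v = -1155/598 (v = (10 + 23)/(32/35 - 18) = 33/(-598/35) = 33*(-35/598) = -1155/598 ≈ -1.9314)
v*(-48 - 14) = -1155*(-48 - 14)/598 = -1155/598*(-62) = 35805/299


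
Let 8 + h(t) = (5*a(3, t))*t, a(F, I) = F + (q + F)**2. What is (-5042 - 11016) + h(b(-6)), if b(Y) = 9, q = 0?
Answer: -15526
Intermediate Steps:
a(F, I) = F + F**2 (a(F, I) = F + (0 + F)**2 = F + F**2)
h(t) = -8 + 60*t (h(t) = -8 + (5*(3*(1 + 3)))*t = -8 + (5*(3*4))*t = -8 + (5*12)*t = -8 + 60*t)
(-5042 - 11016) + h(b(-6)) = (-5042 - 11016) + (-8 + 60*9) = -16058 + (-8 + 540) = -16058 + 532 = -15526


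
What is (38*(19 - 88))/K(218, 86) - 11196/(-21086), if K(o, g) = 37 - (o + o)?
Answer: 524164/73801 ≈ 7.1024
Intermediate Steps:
K(o, g) = 37 - 2*o
(38*(19 - 88))/K(218, 86) - 11196/(-21086) = (38*(19 - 88))/(37 - 2*218) - 11196/(-21086) = (38*(-69))/(37 - 436) - 11196*(-1/21086) = -2622/(-399) + 5598/10543 = -2622*(-1/399) + 5598/10543 = 46/7 + 5598/10543 = 524164/73801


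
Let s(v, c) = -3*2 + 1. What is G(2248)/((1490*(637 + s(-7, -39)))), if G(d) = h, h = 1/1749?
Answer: 1/1646998320 ≈ 6.0716e-10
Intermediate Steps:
s(v, c) = -5 (s(v, c) = -6 + 1 = -5)
h = 1/1749 ≈ 0.00057176
G(d) = 1/1749
G(2248)/((1490*(637 + s(-7, -39)))) = 1/(1749*((1490*(637 - 5)))) = 1/(1749*((1490*632))) = (1/1749)/941680 = (1/1749)*(1/941680) = 1/1646998320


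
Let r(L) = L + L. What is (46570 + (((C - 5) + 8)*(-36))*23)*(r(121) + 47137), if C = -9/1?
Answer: 2441818902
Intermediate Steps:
C = -9 (C = -9*1 = -9)
r(L) = 2*L
(46570 + (((C - 5) + 8)*(-36))*23)*(r(121) + 47137) = (46570 + (((-9 - 5) + 8)*(-36))*23)*(2*121 + 47137) = (46570 + ((-14 + 8)*(-36))*23)*(242 + 47137) = (46570 - 6*(-36)*23)*47379 = (46570 + 216*23)*47379 = (46570 + 4968)*47379 = 51538*47379 = 2441818902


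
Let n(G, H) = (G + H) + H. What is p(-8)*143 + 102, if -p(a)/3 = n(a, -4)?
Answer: 6966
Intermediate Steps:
n(G, H) = G + 2*H
p(a) = 24 - 3*a (p(a) = -3*(a + 2*(-4)) = -3*(a - 8) = -3*(-8 + a) = 24 - 3*a)
p(-8)*143 + 102 = (24 - 3*(-8))*143 + 102 = (24 + 24)*143 + 102 = 48*143 + 102 = 6864 + 102 = 6966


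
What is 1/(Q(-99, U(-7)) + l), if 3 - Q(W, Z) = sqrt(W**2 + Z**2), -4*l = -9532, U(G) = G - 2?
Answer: 1193/2841557 + 9*sqrt(122)/5683114 ≈ 0.00043733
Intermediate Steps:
U(G) = -2 + G
l = 2383 (l = -1/4*(-9532) = 2383)
Q(W, Z) = 3 - sqrt(W**2 + Z**2)
1/(Q(-99, U(-7)) + l) = 1/((3 - sqrt((-99)**2 + (-2 - 7)**2)) + 2383) = 1/((3 - sqrt(9801 + (-9)**2)) + 2383) = 1/((3 - sqrt(9801 + 81)) + 2383) = 1/((3 - sqrt(9882)) + 2383) = 1/((3 - 9*sqrt(122)) + 2383) = 1/(2386 - 9*sqrt(122))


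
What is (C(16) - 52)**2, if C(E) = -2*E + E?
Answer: 4624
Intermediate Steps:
C(E) = -E
(C(16) - 52)**2 = (-1*16 - 52)**2 = (-16 - 52)**2 = (-68)**2 = 4624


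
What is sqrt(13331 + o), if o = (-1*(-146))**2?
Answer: sqrt(34647) ≈ 186.14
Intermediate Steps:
o = 21316 (o = 146**2 = 21316)
sqrt(13331 + o) = sqrt(13331 + 21316) = sqrt(34647)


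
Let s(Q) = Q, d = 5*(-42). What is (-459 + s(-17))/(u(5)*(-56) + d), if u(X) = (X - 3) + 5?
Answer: 34/43 ≈ 0.79070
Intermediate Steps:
d = -210
u(X) = 2 + X (u(X) = (-3 + X) + 5 = 2 + X)
(-459 + s(-17))/(u(5)*(-56) + d) = (-459 - 17)/((2 + 5)*(-56) - 210) = -476/(7*(-56) - 210) = -476/(-392 - 210) = -476/(-602) = -476*(-1/602) = 34/43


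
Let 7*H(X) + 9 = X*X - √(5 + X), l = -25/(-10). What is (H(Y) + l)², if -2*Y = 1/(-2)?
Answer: 20113/12544 - 137*√21/784 ≈ 0.80261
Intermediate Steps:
l = 5/2 (l = -25*(-⅒) = 5/2 ≈ 2.5000)
Y = ¼ (Y = -½/(-2) = -½*(-½) = ¼ ≈ 0.25000)
H(X) = -9/7 - √(5 + X)/7 + X²/7 (H(X) = -9/7 + (X*X - √(5 + X))/7 = -9/7 + (X² - √(5 + X))/7 = -9/7 + (-√(5 + X)/7 + X²/7) = -9/7 - √(5 + X)/7 + X²/7)
(H(Y) + l)² = ((-9/7 - √(5 + ¼)/7 + (¼)²/7) + 5/2)² = ((-9/7 - √21/14 + (⅐)*(1/16)) + 5/2)² = ((-9/7 - √21/14 + 1/112) + 5/2)² = ((-143/112 - √21/14) + 5/2)² = (137/112 - √21/14)²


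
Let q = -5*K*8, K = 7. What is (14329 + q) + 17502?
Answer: 31551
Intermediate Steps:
q = -280 (q = -5*7*8 = -35*8 = -280)
(14329 + q) + 17502 = (14329 - 280) + 17502 = 14049 + 17502 = 31551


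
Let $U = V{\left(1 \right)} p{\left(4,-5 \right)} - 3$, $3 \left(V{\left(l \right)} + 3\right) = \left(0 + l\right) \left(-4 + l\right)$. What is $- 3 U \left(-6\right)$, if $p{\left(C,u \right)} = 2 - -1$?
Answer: $-270$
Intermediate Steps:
$p{\left(C,u \right)} = 3$ ($p{\left(C,u \right)} = 2 + 1 = 3$)
$V{\left(l \right)} = -3 + \frac{l \left(-4 + l\right)}{3}$ ($V{\left(l \right)} = -3 + \frac{\left(0 + l\right) \left(-4 + l\right)}{3} = -3 + \frac{l \left(-4 + l\right)}{3}$)
$U = -15$ ($U = \left(-3 - \frac{4}{3} + \frac{1^{2}}{3}\right) 3 - 3 = \left(-3 - \frac{4}{3} + \frac{1}{3} \cdot 1\right) 3 - 3 = \left(-3 - \frac{4}{3} + \frac{1}{3}\right) 3 - 3 = \left(-4\right) 3 - 3 = -12 - 3 = -15$)
$- 3 U \left(-6\right) = \left(-3\right) \left(-15\right) \left(-6\right) = 45 \left(-6\right) = -270$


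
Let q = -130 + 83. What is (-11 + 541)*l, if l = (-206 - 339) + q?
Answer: -313760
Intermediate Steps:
q = -47
l = -592 (l = (-206 - 339) - 47 = -545 - 47 = -592)
(-11 + 541)*l = (-11 + 541)*(-592) = 530*(-592) = -313760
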